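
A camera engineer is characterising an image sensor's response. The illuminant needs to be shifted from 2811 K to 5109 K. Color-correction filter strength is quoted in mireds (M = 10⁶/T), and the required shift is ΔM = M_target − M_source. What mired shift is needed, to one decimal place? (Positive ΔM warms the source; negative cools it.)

M_source = 10⁶/2811 = 355.745; M_target = 10⁶/5109 = 195.733.
ΔM = 195.733 − 355.745 = -160.012 → -160.0 mireds, a cooling shift.

-160.0 mireds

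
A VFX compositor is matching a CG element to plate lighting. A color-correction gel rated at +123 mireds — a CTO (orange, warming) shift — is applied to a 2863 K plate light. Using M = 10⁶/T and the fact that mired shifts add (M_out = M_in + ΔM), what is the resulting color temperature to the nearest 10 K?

2120 K

M_in = 10⁶/2863 = 349.28 mireds.
M_out = 349.28 + (+123) = 472.28 mireds.
T_out = 10⁶/472.28 = 2117.4 K → 2120 K.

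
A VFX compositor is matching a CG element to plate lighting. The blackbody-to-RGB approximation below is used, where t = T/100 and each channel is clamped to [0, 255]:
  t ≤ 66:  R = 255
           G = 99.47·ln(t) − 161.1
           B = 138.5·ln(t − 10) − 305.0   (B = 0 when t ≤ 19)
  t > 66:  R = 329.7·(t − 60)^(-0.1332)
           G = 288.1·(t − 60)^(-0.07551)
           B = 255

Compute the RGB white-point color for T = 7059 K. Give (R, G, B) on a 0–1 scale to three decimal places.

(0.944, 0.945, 1.000)

t = 7059/100 = 70.59; the t > 66 branch applies.
R = 329.7·(70.59 − 60)^(-0.1332) = 329.7·10.59^(-0.1332) = 329.7·0.73027 = 240.770.
G = 288.1·(70.59 − 60)^(-0.07551) = 288.1·10.59^(-0.07551) = 288.1·0.83678 = 241.076.
B = 255 by definition for t > 66.
Dividing each by 255: (0.9442, 0.9454, 1.0000) → (0.944, 0.945, 1.000).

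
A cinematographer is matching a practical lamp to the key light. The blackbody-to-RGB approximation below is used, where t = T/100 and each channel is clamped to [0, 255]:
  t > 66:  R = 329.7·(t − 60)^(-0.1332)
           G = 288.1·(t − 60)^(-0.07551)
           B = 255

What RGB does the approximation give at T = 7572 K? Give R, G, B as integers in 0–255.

t = 7572/100 = 75.72; the t > 66 branch applies.
R = 329.7·(75.72 − 60)^(-0.1332) = 329.7·15.72^(-0.1332) = 329.7·0.69284 = 228.429.
G = 288.1·(75.72 − 60)^(-0.07551) = 288.1·15.72^(-0.07551) = 288.1·0.81219 = 233.991.
B = 255 by definition for t > 66.
Rounded: (228, 234, 255).

R=228, G=234, B=255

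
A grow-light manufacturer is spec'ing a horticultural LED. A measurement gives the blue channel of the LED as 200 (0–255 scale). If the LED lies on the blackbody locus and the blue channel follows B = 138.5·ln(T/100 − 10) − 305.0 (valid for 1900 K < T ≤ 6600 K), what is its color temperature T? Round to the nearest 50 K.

4850 K

ln(t − 10) = (200 + 305.0) / 138.5 = 3.6462.
t − 10 = e^3.6462 = 38.329, so t = 48.329.
T = 100·t = 4833 K → 4850 K to the nearest 50 K.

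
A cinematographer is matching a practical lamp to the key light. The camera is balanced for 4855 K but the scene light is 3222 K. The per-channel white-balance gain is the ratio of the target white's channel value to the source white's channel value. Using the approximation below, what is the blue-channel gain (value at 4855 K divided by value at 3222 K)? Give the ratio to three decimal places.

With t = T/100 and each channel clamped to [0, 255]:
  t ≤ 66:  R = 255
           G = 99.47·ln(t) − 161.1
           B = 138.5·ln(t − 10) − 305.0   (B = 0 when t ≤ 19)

1.613

At 3222 K (t = 32.22):
  B = 138.5·ln(32.22 − 10) − 305.0 = 138.5·ln 22.22 − 305.0 = 138.5·3.1010 − 305.0 = 124.488.
At 4855 K (t = 48.55):
  B = 138.5·ln(48.55 − 10) − 305.0 = 138.5·ln 38.55 − 305.0 = 138.5·3.6520 − 305.0 = 200.796.
Gain = 200.796 / 124.488 = 1.6130 → 1.613.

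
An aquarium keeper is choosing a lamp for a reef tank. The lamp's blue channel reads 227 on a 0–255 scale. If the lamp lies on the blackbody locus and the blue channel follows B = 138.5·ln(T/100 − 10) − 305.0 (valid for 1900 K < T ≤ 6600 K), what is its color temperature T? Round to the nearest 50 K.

ln(t − 10) = (227 + 305.0) / 138.5 = 3.8412.
t − 10 = e^3.8412 = 46.579, so t = 56.579.
T = 100·t = 5658 K → 5650 K to the nearest 50 K.

5650 K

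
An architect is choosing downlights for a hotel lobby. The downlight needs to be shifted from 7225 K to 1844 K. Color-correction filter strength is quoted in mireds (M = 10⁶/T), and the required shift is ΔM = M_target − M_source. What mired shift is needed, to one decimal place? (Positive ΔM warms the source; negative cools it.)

M_source = 10⁶/7225 = 138.408; M_target = 10⁶/1844 = 542.299.
ΔM = 542.299 − 138.408 = 403.891 → +403.9 mireds, a warming shift.

+403.9 mireds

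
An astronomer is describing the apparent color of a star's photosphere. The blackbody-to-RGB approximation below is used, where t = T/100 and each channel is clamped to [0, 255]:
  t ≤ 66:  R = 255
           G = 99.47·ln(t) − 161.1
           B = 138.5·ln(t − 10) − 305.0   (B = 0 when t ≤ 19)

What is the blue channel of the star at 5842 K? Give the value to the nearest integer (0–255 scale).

232

t = 5842/100 = 58.42; the t ≤ 66 branch applies.
B = 138.5·ln(58.42 − 10) − 305.0 = 138.5·ln 48.42 − 305.0 = 138.5·3.8799 − 305.0 = 232.368.
Rounded: 232.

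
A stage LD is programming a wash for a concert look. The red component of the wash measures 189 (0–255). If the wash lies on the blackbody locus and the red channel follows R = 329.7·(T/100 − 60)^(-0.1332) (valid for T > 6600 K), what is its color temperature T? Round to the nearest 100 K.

12500 K

(t − 60)^(-0.1332) = 189/329.7 = 0.57325.
t − 60 = 0.57325^(1/-0.1332) = 0.57325^(-7.508) = 65.199, so t = 125.199.
T = 100·t = 12520 K → 12500 K to the nearest 100 K.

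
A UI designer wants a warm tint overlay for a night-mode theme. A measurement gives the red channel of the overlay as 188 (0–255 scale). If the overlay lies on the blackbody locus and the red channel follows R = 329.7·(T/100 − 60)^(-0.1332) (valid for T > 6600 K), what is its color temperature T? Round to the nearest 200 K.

12800 K

(t − 60)^(-0.1332) = 188/329.7 = 0.57022.
t − 60 = 0.57022^(1/-0.1332) = 0.57022^(-7.508) = 67.848, so t = 127.848.
T = 100·t = 12785 K → 12800 K to the nearest 200 K.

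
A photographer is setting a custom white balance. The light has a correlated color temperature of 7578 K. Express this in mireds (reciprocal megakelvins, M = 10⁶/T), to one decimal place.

M = 10⁶ / 7578 = 131.961 → 132.0 mireds.

132.0 mireds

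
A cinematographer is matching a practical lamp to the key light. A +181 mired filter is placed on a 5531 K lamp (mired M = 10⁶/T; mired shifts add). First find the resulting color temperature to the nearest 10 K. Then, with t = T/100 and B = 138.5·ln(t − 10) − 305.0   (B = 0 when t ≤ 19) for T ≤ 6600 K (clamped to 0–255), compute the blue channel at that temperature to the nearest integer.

M_in = 10⁶/5531 = 180.80; M_out = 180.80 + (+181) = 361.80.
T_out = 10⁶/361.80 = 2764.0 K → 2760 K; t = 27.6.
B = 138.5·ln(27.6 − 10) − 305.0 = 138.5·ln 17.6 − 305.0 = 138.5·2.8679 − 305.0 = 92.204.
Rounded: 92.

92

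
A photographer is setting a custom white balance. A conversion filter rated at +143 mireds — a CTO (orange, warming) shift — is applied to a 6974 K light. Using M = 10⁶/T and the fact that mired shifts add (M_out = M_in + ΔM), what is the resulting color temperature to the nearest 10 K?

3490 K

M_in = 10⁶/6974 = 143.39 mireds.
M_out = 143.39 + (+143) = 286.39 mireds.
T_out = 10⁶/286.39 = 3491.7 K → 3490 K.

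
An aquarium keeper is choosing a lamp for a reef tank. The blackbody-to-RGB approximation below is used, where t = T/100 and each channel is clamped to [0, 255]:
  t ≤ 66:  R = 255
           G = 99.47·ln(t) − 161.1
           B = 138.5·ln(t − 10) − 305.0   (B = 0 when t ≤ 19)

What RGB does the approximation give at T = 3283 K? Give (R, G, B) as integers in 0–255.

t = 3283/100 = 32.83; the t ≤ 66 branch applies.
R = 255 by definition for t ≤ 66.
G = 99.47·ln 32.83 − 161.1 = 99.47·3.4913 − 161.1 = 186.184.
B = 138.5·ln(32.83 − 10) − 305.0 = 138.5·ln 22.83 − 305.0 = 138.5·3.1281 − 305.0 = 128.238.
Rounded: (255, 186, 128).

(255, 186, 128)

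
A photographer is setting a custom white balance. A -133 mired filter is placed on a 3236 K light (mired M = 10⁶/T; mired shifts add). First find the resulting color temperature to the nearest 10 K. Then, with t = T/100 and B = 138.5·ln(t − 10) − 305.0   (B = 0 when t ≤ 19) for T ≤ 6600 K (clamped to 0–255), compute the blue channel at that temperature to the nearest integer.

228

M_in = 10⁶/3236 = 309.02; M_out = 309.02 + (-133) = 176.02.
T_out = 10⁶/176.02 = 5681.1 K → 5680 K; t = 56.8.
B = 138.5·ln(56.8 − 10) − 305.0 = 138.5·ln 46.8 − 305.0 = 138.5·3.8459 − 305.0 = 227.655.
Rounded: 228.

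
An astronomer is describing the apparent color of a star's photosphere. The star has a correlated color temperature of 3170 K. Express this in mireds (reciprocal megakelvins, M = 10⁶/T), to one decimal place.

315.5 mireds

M = 10⁶ / 3170 = 315.457 → 315.5 mireds.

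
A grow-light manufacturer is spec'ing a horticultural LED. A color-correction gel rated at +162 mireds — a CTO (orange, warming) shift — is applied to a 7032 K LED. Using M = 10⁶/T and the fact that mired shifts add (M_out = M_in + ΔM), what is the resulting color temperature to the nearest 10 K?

M_in = 10⁶/7032 = 142.21 mireds.
M_out = 142.21 + (+162) = 304.21 mireds.
T_out = 10⁶/304.21 = 3287.2 K → 3290 K.

3290 K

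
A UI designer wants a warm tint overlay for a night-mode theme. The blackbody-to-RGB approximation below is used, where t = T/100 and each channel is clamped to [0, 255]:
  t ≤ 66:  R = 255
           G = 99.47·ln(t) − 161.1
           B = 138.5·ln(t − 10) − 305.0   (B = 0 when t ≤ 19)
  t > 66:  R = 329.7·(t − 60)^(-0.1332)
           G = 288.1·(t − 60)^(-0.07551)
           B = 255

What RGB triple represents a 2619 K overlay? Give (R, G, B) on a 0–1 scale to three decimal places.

(1.000, 0.642, 0.316)

t = 2619/100 = 26.19; the t ≤ 66 branch applies.
R = 255 by definition for t ≤ 66.
G = 99.47·ln 26.19 − 161.1 = 99.47·3.2654 − 161.1 = 163.707.
B = 138.5·ln(26.19 − 10) − 305.0 = 138.5·ln 16.19 − 305.0 = 138.5·2.7844 − 305.0 = 80.639.
Dividing each by 255: (1.0000, 0.6420, 0.3162) → (1.000, 0.642, 0.316).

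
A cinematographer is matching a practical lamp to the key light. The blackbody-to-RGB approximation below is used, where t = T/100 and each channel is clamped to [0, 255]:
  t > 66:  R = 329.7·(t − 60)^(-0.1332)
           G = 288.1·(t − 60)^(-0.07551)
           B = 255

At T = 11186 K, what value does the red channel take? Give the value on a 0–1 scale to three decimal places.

0.764

t = 11186/100 = 111.86; the t > 66 branch applies.
R = 329.7·(111.86 − 60)^(-0.1332) = 329.7·51.86^(-0.1332) = 329.7·0.59100 = 194.851.
On a 0–1 scale: 194.851/255 = 0.7641 → 0.764.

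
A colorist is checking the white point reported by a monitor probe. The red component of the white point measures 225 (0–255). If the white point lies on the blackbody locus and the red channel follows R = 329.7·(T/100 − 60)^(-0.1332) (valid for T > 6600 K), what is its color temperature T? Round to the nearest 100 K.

(t − 60)^(-0.1332) = 225/329.7 = 0.68244.
t − 60 = 0.68244^(1/-0.1332) = 0.68244^(-7.508) = 17.610, so t = 77.610.
T = 100·t = 7761 K → 7800 K to the nearest 100 K.

7800 K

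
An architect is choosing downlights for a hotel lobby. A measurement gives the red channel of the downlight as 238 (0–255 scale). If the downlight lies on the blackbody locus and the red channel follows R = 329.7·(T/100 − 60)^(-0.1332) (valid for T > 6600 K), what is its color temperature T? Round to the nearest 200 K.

7200 K

(t − 60)^(-0.1332) = 238/329.7 = 0.72187.
t − 60 = 0.72187^(1/-0.1332) = 0.72187^(-7.508) = 11.551, so t = 71.551.
T = 100·t = 7155 K → 7200 K to the nearest 200 K.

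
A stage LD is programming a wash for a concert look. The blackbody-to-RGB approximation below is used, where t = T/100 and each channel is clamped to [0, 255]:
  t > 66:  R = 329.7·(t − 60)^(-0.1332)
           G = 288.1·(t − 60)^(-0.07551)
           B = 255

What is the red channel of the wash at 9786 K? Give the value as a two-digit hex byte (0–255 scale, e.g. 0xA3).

0xCB

t = 9786/100 = 97.86; the t > 66 branch applies.
R = 329.7·(97.86 − 60)^(-0.1332) = 329.7·37.86^(-0.1332) = 329.7·0.61629 = 203.191.
Rounded: 203; in hex, 0xCB.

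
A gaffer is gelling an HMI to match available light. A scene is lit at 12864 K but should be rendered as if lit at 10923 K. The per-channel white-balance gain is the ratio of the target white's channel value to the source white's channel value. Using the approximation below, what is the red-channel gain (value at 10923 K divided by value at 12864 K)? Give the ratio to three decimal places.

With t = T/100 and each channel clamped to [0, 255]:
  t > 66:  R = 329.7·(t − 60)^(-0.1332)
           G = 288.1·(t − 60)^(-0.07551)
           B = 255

At 12864 K (t = 128.64):
  R = 329.7·(128.64 − 60)^(-0.1332) = 329.7·68.64^(-0.1332) = 329.7·0.56934 = 187.710.
At 10923 K (t = 109.23):
  R = 329.7·(109.23 − 60)^(-0.1332) = 329.7·49.23^(-0.1332) = 329.7·0.59511 = 196.207.
Gain = 196.207 / 187.710 = 1.0453 → 1.045.

1.045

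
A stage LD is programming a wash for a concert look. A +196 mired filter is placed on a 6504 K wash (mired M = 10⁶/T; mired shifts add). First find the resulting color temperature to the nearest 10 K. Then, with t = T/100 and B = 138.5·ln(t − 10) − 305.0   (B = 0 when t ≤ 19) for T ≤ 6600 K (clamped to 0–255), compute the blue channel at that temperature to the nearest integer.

M_in = 10⁶/6504 = 153.75; M_out = 153.75 + (+196) = 349.75.
T_out = 10⁶/349.75 = 2859.2 K → 2860 K; t = 28.6.
B = 138.5·ln(28.6 − 10) − 305.0 = 138.5·ln 18.6 − 305.0 = 138.5·2.9232 − 305.0 = 99.858.
Rounded: 100.

100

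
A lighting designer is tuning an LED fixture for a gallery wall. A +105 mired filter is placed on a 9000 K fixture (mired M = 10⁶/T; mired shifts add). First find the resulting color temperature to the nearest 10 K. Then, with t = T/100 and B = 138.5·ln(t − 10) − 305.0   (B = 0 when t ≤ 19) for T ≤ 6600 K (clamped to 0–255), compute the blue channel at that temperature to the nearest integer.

192

M_in = 10⁶/9000 = 111.11; M_out = 111.11 + (+105) = 216.11.
T_out = 10⁶/216.11 = 4627.2 K → 4630 K; t = 46.3.
B = 138.5·ln(46.3 − 10) − 305.0 = 138.5·ln 36.3 − 305.0 = 138.5·3.5918 − 305.0 = 192.467.
Rounded: 192.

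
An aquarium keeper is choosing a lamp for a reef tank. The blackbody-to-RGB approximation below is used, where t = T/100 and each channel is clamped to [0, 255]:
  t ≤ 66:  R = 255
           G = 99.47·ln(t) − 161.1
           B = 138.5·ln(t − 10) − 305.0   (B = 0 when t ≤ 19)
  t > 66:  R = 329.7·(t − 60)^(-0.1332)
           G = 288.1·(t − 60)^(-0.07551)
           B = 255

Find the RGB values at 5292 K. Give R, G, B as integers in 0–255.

R=255, G=234, B=216

t = 5292/100 = 52.92; the t ≤ 66 branch applies.
R = 255 by definition for t ≤ 66.
G = 99.47·ln 52.92 − 161.1 = 99.47·3.9688 − 161.1 = 233.675.
B = 138.5·ln(52.92 − 10) − 305.0 = 138.5·ln 42.92 − 305.0 = 138.5·3.7593 − 305.0 = 215.668.
Rounded: (255, 234, 216).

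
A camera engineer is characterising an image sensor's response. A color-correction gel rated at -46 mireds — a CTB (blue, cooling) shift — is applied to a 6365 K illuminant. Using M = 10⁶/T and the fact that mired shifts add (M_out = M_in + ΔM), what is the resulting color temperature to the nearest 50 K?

9000 K

M_in = 10⁶/6365 = 157.11 mireds.
M_out = 157.11 + (-46) = 111.11 mireds.
T_out = 10⁶/111.11 = 9000.2 K → 9000 K.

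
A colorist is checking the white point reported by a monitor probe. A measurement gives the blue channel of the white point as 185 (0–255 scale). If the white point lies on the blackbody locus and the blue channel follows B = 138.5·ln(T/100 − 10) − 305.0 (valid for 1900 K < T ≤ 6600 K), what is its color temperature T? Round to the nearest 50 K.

4450 K

ln(t − 10) = (185 + 305.0) / 138.5 = 3.5379.
t − 10 = e^3.5379 = 34.395, so t = 44.395.
T = 100·t = 4439 K → 4450 K to the nearest 50 K.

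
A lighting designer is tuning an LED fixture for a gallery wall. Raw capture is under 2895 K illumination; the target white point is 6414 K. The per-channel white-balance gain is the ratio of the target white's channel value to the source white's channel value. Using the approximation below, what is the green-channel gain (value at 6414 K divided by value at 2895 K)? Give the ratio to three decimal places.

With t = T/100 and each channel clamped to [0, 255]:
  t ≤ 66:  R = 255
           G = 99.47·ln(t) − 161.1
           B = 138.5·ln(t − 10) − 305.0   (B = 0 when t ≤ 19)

1.456

At 2895 K (t = 28.95):
  G = 99.47·ln 28.95 − 161.1 = 99.47·3.3656 − 161.1 = 173.673.
At 6414 K (t = 64.14):
  G = 99.47·ln 64.14 − 161.1 = 99.47·4.1611 − 161.1 = 252.801.
Gain = 252.801 / 173.673 = 1.4556 → 1.456.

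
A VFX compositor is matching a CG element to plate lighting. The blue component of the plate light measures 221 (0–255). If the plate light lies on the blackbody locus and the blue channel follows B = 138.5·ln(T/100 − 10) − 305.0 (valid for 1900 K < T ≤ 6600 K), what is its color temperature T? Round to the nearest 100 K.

5500 K

ln(t − 10) = (221 + 305.0) / 138.5 = 3.7978.
t − 10 = e^3.7978 = 44.604, so t = 54.604.
T = 100·t = 5460 K → 5500 K to the nearest 100 K.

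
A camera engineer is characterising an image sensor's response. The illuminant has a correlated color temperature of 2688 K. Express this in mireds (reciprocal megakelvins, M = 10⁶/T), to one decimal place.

372.0 mireds

M = 10⁶ / 2688 = 372.024 → 372.0 mireds.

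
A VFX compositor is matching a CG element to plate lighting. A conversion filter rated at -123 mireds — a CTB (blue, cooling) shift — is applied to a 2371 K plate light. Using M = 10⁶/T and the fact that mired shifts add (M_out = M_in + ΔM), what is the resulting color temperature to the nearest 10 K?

3350 K

M_in = 10⁶/2371 = 421.76 mireds.
M_out = 421.76 + (-123) = 298.76 mireds.
T_out = 10⁶/298.76 = 3347.1 K → 3350 K.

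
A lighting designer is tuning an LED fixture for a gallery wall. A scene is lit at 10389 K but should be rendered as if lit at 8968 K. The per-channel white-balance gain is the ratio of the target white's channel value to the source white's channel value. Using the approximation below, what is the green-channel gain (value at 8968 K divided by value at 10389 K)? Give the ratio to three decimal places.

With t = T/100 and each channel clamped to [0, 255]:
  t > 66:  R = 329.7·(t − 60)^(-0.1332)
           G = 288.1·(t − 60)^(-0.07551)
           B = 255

At 10389 K (t = 103.89):
  G = 288.1·(103.89 − 60)^(-0.07551) = 288.1·43.89^(-0.07551) = 288.1·0.75160 = 216.535.
At 8968 K (t = 89.68):
  G = 288.1·(89.68 − 60)^(-0.07551) = 288.1·29.68^(-0.07551) = 288.1·0.77413 = 223.027.
Gain = 223.027 / 216.535 = 1.0300 → 1.030.

1.030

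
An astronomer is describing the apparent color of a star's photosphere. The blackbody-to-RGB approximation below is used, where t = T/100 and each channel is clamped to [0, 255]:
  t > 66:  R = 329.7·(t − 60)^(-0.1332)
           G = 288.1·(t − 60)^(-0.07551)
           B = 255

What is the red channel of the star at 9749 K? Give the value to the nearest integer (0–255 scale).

203

t = 9749/100 = 97.49; the t > 66 branch applies.
R = 329.7·(97.49 − 60)^(-0.1332) = 329.7·37.49^(-0.1332) = 329.7·0.61710 = 203.457.
Rounded: 203.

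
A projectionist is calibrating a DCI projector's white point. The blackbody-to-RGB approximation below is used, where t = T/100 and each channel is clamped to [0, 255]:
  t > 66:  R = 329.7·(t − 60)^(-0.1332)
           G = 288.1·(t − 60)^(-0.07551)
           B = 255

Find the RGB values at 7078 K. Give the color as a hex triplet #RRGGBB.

t = 7078/100 = 70.78; the t > 66 branch applies.
R = 329.7·(70.78 − 60)^(-0.1332) = 329.7·10.78^(-0.1332) = 329.7·0.72854 = 240.201.
G = 288.1·(70.78 − 60)^(-0.07551) = 288.1·10.78^(-0.07551) = 288.1·0.83565 = 240.752.
B = 255 by definition for t > 66.
Rounded: (240, 241, 255).
In hex: #F0F1FF.

#F0F1FF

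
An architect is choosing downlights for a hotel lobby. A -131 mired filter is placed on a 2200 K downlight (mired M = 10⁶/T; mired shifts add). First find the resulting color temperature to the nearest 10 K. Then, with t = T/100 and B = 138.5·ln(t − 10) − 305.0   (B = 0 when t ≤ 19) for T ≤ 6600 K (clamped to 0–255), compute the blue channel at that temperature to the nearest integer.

M_in = 10⁶/2200 = 454.55; M_out = 454.55 + (-131) = 323.55.
T_out = 10⁶/323.55 = 3090.8 K → 3090 K; t = 30.9.
B = 138.5·ln(30.9 − 10) − 305.0 = 138.5·ln 20.9 − 305.0 = 138.5·3.0397 − 305.0 = 116.005.
Rounded: 116.

116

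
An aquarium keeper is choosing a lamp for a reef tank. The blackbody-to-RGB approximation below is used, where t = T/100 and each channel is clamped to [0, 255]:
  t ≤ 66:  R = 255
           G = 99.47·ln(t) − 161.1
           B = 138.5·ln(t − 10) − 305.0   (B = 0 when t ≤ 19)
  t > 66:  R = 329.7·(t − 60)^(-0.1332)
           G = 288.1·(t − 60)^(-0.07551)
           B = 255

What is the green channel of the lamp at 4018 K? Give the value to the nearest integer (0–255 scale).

t = 4018/100 = 40.18; the t ≤ 66 branch applies.
G = 99.47·ln 40.18 − 161.1 = 99.47·3.6934 − 161.1 = 206.279.
Rounded: 206.

206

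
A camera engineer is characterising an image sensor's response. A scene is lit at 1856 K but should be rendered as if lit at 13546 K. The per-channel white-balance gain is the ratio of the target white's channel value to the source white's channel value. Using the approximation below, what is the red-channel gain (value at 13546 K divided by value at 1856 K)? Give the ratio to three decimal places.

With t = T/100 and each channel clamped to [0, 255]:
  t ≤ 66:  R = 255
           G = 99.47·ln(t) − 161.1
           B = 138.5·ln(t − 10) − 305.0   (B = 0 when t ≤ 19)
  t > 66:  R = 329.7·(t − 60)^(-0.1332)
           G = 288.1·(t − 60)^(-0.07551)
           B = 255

0.727

At 1856 K (t = 18.56):
  R = 255 by definition for t ≤ 66.
At 13546 K (t = 135.46):
  R = 329.7·(135.46 − 60)^(-0.1332) = 329.7·75.46^(-0.1332) = 329.7·0.56220 = 185.356.
Gain = 185.356 / 255.000 = 0.7269 → 0.727.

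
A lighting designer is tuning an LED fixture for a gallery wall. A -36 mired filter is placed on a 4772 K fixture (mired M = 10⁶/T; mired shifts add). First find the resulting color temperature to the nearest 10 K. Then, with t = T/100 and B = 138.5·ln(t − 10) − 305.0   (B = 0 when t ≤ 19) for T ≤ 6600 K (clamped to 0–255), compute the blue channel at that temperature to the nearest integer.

M_in = 10⁶/4772 = 209.56; M_out = 209.56 + (-36) = 173.56.
T_out = 10⁶/173.56 = 5761.8 K → 5760 K; t = 57.6.
B = 138.5·ln(57.6 − 10) − 305.0 = 138.5·ln 47.6 − 305.0 = 138.5·3.8628 − 305.0 = 230.002.
Rounded: 230.

230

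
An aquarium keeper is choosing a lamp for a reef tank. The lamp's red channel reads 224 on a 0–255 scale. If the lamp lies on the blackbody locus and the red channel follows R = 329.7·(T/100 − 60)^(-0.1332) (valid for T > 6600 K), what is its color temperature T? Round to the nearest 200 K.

7800 K

(t − 60)^(-0.1332) = 224/329.7 = 0.67941.
t − 60 = 0.67941^(1/-0.1332) = 0.67941^(-7.508) = 18.209, so t = 78.209.
T = 100·t = 7821 K → 7800 K to the nearest 200 K.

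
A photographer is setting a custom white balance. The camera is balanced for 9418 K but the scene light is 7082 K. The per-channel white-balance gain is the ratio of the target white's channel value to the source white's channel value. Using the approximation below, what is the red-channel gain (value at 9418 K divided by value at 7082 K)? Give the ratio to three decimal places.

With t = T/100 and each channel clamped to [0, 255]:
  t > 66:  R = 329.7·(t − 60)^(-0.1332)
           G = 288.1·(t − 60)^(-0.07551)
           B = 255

At 7082 K (t = 70.82):
  R = 329.7·(70.82 − 60)^(-0.1332) = 329.7·10.82^(-0.1332) = 329.7·0.72818 = 240.082.
At 9418 K (t = 94.18):
  R = 329.7·(94.18 − 60)^(-0.1332) = 329.7·34.18^(-0.1332) = 329.7·0.62474 = 205.978.
Gain = 205.978 / 240.082 = 0.8579 → 0.858.

0.858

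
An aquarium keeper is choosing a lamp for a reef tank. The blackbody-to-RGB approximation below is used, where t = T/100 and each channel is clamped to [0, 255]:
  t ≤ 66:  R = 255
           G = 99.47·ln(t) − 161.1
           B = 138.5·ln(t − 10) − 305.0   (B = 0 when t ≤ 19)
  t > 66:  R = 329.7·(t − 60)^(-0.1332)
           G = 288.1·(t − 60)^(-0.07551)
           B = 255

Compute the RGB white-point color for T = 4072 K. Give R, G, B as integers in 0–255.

R=255, G=208, B=169

t = 4072/100 = 40.72; the t ≤ 66 branch applies.
R = 255 by definition for t ≤ 66.
G = 99.47·ln 40.72 − 161.1 = 99.47·3.7067 − 161.1 = 207.607.
B = 138.5·ln(40.72 − 10) − 305.0 = 138.5·ln 30.72 − 305.0 = 138.5·3.4249 − 305.0 = 169.351.
Rounded: (255, 208, 169).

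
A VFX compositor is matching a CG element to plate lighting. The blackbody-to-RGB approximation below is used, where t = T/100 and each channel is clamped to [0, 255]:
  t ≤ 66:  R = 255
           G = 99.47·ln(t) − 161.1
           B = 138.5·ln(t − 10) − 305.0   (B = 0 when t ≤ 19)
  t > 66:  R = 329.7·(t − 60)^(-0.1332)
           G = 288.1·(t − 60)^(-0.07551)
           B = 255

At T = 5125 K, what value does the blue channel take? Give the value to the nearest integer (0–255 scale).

t = 5125/100 = 51.25; the t ≤ 66 branch applies.
B = 138.5·ln(51.25 − 10) − 305.0 = 138.5·ln 41.25 − 305.0 = 138.5·3.7197 − 305.0 = 210.172.
Rounded: 210.

210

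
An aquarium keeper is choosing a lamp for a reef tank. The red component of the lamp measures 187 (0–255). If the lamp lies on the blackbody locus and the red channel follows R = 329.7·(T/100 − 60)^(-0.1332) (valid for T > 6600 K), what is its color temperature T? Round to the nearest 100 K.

13100 K

(t − 60)^(-0.1332) = 187/329.7 = 0.56718.
t − 60 = 0.56718^(1/-0.1332) = 0.56718^(-7.508) = 70.620, so t = 130.620.
T = 100·t = 13062 K → 13100 K to the nearest 100 K.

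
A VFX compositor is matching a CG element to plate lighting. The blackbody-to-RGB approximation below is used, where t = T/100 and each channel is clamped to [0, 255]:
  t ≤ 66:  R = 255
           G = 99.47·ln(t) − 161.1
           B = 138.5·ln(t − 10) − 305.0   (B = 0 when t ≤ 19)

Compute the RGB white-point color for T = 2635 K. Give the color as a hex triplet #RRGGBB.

t = 2635/100 = 26.35; the t ≤ 66 branch applies.
R = 255 by definition for t ≤ 66.
G = 99.47·ln 26.35 − 161.1 = 99.47·3.2715 − 161.1 = 164.313.
B = 138.5·ln(26.35 − 10) − 305.0 = 138.5·ln 16.35 − 305.0 = 138.5·2.7942 − 305.0 = 82.001.
Rounded: (255, 164, 82).
In hex: #FFA452.

#FFA452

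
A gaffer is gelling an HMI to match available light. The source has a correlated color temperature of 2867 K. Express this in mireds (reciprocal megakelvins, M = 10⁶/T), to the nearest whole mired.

349 mireds

M = 10⁶ / 2867 = 348.797 → 349 mireds.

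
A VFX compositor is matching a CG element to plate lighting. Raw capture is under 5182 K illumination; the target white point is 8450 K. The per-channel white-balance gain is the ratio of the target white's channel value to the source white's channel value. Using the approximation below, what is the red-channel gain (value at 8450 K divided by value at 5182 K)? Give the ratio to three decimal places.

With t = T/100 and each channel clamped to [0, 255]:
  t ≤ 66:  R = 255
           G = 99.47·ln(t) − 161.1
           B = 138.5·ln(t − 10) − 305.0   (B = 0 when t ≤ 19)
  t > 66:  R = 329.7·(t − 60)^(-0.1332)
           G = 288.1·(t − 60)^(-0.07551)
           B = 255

0.844

At 5182 K (t = 51.82):
  R = 255 by definition for t ≤ 66.
At 8450 K (t = 84.5):
  R = 329.7·(84.5 − 60)^(-0.1332) = 329.7·24.5^(-0.1332) = 329.7·0.65308 = 215.319.
Gain = 215.319 / 255.000 = 0.8444 → 0.844.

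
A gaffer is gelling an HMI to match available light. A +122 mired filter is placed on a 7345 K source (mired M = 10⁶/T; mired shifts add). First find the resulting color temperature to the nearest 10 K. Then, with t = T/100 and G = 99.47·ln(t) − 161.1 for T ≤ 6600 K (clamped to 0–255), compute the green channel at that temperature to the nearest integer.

203

M_in = 10⁶/7345 = 136.15; M_out = 136.15 + (+122) = 258.15.
T_out = 10⁶/258.15 = 3873.8 K → 3870 K; t = 38.7.
G = 99.47·ln 38.7 − 161.1 = 99.47·3.6558 − 161.1 = 202.546.
Rounded: 203.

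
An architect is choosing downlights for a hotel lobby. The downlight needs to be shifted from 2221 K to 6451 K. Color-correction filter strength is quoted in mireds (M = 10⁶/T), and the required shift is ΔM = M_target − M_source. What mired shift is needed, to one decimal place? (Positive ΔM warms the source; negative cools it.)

-295.2 mireds

M_source = 10⁶/2221 = 450.248; M_target = 10⁶/6451 = 155.015.
ΔM = 155.015 − 450.248 = -295.233 → -295.2 mireds, a cooling shift.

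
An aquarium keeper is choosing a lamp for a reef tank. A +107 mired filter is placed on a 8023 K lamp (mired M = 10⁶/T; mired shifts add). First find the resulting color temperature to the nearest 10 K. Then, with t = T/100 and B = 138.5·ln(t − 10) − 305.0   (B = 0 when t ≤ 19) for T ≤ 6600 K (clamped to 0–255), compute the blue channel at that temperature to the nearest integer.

180

M_in = 10⁶/8023 = 124.64; M_out = 124.64 + (+107) = 231.64.
T_out = 10⁶/231.64 = 4317.0 K → 4320 K; t = 43.2.
B = 138.5·ln(43.2 − 10) − 305.0 = 138.5·ln 33.2 − 305.0 = 138.5·3.5025 − 305.0 = 180.103.
Rounded: 180.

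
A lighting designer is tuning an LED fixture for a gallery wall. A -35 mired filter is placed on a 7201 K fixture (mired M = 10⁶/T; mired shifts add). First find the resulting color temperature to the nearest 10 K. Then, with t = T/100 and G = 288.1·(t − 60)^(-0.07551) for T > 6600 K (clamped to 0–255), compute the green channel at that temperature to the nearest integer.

M_in = 10⁶/7201 = 138.87; M_out = 138.87 + (-35) = 103.87.
T_out = 10⁶/103.87 = 9627.5 K → 9630 K; t = 96.3.
G = 288.1·(96.3 − 60)^(-0.07551) = 288.1·36.3^(-0.07551) = 288.1·0.76245 = 219.662.
Rounded: 220.

220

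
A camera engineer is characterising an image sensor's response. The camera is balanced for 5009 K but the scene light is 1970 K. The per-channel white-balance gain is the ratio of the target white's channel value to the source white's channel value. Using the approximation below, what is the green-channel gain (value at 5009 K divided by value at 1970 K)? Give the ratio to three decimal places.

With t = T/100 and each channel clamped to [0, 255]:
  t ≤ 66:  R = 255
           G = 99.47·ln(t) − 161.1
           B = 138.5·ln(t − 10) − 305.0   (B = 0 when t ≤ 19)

1.686

At 1970 K (t = 19.7):
  G = 99.47·ln 19.7 − 161.1 = 99.47·2.9806 − 161.1 = 135.382.
At 5009 K (t = 50.09):
  G = 99.47·ln 50.09 − 161.1 = 99.47·3.9138 − 161.1 = 228.208.
Gain = 228.208 / 135.382 = 1.6857 → 1.686.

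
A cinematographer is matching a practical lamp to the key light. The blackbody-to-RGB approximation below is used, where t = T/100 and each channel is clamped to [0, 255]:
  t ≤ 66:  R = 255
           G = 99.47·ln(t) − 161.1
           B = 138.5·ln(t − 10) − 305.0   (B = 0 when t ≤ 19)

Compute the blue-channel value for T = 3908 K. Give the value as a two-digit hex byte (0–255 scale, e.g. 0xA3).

0xA2

t = 3908/100 = 39.08; the t ≤ 66 branch applies.
B = 138.5·ln(39.08 − 10) − 305.0 = 138.5·ln 29.08 − 305.0 = 138.5·3.3701 − 305.0 = 161.752.
Rounded: 162; in hex, 0xA2.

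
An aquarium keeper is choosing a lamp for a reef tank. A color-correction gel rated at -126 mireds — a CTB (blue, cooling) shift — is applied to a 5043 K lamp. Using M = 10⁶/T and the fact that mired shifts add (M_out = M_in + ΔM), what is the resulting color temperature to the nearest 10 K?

M_in = 10⁶/5043 = 198.29 mireds.
M_out = 198.29 + (-126) = 72.29 mireds.
T_out = 10⁶/72.29 = 13832.3 K → 13830 K.

13830 K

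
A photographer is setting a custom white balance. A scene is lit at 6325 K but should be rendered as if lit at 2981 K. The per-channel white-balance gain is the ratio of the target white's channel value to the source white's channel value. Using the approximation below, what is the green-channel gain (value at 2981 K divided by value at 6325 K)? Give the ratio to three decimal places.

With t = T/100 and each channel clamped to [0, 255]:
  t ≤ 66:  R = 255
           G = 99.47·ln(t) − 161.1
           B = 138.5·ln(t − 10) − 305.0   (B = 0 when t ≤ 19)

0.702

At 6325 K (t = 63.25):
  G = 99.47·ln 63.25 − 161.1 = 99.47·4.1471 − 161.1 = 251.412.
At 2981 K (t = 29.81):
  G = 99.47·ln 29.81 − 161.1 = 99.47·3.3948 − 161.1 = 176.585.
Gain = 176.585 / 251.412 = 0.7024 → 0.702.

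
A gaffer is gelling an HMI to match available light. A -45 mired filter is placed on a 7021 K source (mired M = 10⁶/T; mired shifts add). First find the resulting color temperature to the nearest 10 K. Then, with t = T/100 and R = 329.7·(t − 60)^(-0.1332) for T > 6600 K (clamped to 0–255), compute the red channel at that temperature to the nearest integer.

M_in = 10⁶/7021 = 142.43; M_out = 142.43 + (-45) = 97.43.
T_out = 10⁶/97.43 = 10263.8 K → 10260 K; t = 102.6.
R = 329.7·(102.6 − 60)^(-0.1332) = 329.7·42.6^(-0.1332) = 329.7·0.60668 = 200.024.
Rounded: 200.

200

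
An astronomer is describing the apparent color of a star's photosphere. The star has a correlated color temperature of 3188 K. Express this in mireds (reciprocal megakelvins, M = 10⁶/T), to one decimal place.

313.7 mireds

M = 10⁶ / 3188 = 313.676 → 313.7 mireds.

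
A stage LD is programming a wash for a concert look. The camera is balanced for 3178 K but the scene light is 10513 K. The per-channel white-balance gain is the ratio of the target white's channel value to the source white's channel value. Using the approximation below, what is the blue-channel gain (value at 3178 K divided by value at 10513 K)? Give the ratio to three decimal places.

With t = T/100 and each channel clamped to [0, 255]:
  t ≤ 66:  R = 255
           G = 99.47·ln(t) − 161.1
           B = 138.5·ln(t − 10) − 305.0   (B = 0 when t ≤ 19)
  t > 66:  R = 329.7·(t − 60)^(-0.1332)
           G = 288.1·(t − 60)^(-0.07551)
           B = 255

At 10513 K (t = 105.13):
  B = 255 by definition for t > 66.
At 3178 K (t = 31.78):
  B = 138.5·ln(31.78 − 10) − 305.0 = 138.5·ln 21.78 − 305.0 = 138.5·3.0810 − 305.0 = 121.717.
Gain = 121.717 / 255.000 = 0.4773 → 0.477.

0.477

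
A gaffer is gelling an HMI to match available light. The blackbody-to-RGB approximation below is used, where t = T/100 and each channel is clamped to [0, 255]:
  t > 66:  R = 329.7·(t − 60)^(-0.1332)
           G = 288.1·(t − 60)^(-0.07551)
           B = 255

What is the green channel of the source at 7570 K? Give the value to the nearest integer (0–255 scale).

234

t = 7570/100 = 75.7; the t > 66 branch applies.
G = 288.1·(75.7 − 60)^(-0.07551) = 288.1·15.7^(-0.07551) = 288.1·0.81226 = 234.013.
Rounded: 234.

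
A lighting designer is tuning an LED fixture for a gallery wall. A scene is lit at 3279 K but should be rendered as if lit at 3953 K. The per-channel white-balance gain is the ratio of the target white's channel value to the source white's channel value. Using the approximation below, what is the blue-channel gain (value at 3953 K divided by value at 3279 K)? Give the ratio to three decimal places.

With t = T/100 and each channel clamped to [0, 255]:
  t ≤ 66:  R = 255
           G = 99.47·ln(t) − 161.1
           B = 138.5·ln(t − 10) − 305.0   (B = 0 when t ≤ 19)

1.280

At 3279 K (t = 32.79):
  B = 138.5·ln(32.79 − 10) − 305.0 = 138.5·ln 22.79 − 305.0 = 138.5·3.1263 − 305.0 = 127.996.
At 3953 K (t = 39.53):
  B = 138.5·ln(39.53 − 10) − 305.0 = 138.5·ln 29.53 − 305.0 = 138.5·3.3854 − 305.0 = 163.879.
Gain = 163.879 / 127.996 = 1.2803 → 1.280.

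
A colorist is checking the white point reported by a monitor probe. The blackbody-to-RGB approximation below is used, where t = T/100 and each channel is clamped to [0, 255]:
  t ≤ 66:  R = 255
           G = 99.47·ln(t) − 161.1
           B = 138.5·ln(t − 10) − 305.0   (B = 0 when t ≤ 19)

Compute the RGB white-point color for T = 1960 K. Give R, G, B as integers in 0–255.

R=255, G=135, B=8

t = 1960/100 = 19.6; the t ≤ 66 branch applies.
R = 255 by definition for t ≤ 66.
G = 99.47·ln 19.6 − 161.1 = 99.47·2.9755 − 161.1 = 134.876.
B = 138.5·ln(19.6 − 10) − 305.0 = 138.5·ln 9.6 − 305.0 = 138.5·2.2618 − 305.0 = 8.254.
Rounded: (255, 135, 8).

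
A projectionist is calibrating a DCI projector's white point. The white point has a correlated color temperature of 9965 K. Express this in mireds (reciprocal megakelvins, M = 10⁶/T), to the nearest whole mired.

M = 10⁶ / 9965 = 100.351 → 100 mireds.

100 mireds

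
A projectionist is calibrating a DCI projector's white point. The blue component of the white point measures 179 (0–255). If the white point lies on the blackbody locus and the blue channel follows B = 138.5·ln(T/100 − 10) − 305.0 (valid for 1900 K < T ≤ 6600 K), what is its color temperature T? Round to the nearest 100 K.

ln(t − 10) = (179 + 305.0) / 138.5 = 3.4946.
t − 10 = e^3.4946 = 32.937, so t = 42.937.
T = 100·t = 4294 K → 4300 K to the nearest 100 K.

4300 K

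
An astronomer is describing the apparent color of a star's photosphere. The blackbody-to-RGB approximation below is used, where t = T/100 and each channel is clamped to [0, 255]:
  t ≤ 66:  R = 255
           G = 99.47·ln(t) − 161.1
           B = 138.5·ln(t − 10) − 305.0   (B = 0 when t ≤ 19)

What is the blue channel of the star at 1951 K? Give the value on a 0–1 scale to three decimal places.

t = 1951/100 = 19.51; the t ≤ 66 branch applies.
B = 138.5·ln(19.51 − 10) − 305.0 = 138.5·ln 9.51 − 305.0 = 138.5·2.2523 − 305.0 = 6.950.
On a 0–1 scale: 6.950/255 = 0.0273 → 0.027.

0.027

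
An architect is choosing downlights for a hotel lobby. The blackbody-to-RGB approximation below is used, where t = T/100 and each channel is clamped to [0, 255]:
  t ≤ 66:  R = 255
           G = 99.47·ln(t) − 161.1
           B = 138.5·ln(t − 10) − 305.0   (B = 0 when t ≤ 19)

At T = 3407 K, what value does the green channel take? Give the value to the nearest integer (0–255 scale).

190

t = 3407/100 = 34.07; the t ≤ 66 branch applies.
G = 99.47·ln 34.07 − 161.1 = 99.47·3.5284 − 161.1 = 189.872.
Rounded: 190.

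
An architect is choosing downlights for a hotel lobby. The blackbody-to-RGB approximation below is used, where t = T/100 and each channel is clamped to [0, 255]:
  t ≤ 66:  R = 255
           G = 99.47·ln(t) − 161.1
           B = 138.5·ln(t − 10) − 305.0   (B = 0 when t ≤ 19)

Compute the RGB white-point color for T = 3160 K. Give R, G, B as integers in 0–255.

t = 3160/100 = 31.6; the t ≤ 66 branch applies.
R = 255 by definition for t ≤ 66.
G = 99.47·ln 31.6 − 161.1 = 99.47·3.4532 − 161.1 = 182.386.
B = 138.5·ln(31.6 − 10) − 305.0 = 138.5·ln 21.6 − 305.0 = 138.5·3.0727 − 305.0 = 120.568.
Rounded: (255, 182, 121).

R=255, G=182, B=121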